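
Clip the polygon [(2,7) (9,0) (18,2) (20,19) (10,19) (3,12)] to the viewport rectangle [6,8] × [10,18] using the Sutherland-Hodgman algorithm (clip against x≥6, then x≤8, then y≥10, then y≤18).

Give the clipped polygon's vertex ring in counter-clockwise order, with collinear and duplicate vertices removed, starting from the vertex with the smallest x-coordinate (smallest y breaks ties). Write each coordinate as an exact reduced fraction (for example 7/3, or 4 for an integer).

1. After x ≥ 6: [(6,3) (9,0) (18,2) (20,19) (10,19) (6,15)]
2. After x ≤ 8: [(6,3) (8,1) (8,17) (6,15)]
3. After y ≥ 10: [(6,10) (8,10) (8,17) (6,15)]
4. After y ≤ 18: [(6,10) (8,10) (8,17) (6,15)]
5. Canonical ring: [(6,10) (8,10) (8,17) (6,15)]

Clipped polygon: [(6,10) (8,10) (8,17) (6,15)]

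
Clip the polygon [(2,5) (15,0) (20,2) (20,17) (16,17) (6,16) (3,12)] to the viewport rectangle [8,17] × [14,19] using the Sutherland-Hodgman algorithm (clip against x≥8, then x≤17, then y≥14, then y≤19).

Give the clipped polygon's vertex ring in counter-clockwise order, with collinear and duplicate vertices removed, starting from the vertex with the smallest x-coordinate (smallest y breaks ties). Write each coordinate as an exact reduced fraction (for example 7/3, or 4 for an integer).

1. After x ≥ 8: [(8,35/13) (15,0) (20,2) (20,17) (16,17) (8,81/5)]
2. After x ≤ 17: [(8,35/13) (15,0) (17,4/5) (17,17) (16,17) (8,81/5)]
3. After y ≥ 14: [(8,14) (17,14) (17,17) (16,17) (8,81/5)]
4. After y ≤ 19: [(8,14) (17,14) (17,17) (16,17) (8,81/5)]
5. Canonical ring: [(8,14) (17,14) (17,17) (16,17) (8,81/5)]

Clipped polygon: [(8,14) (17,14) (17,17) (16,17) (8,81/5)]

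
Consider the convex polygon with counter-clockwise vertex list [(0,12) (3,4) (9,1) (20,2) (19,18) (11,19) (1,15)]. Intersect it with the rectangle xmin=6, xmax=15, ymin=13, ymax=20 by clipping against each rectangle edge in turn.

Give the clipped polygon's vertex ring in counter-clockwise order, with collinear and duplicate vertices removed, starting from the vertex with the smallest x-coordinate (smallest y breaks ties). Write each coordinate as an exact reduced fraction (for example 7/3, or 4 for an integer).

Clipped polygon: [(6,13) (15,13) (15,37/2) (11,19) (6,17)]

1. After x ≥ 6: [(6,5/2) (9,1) (20,2) (19,18) (11,19) (6,17)]
2. After x ≤ 15: [(6,5/2) (9,1) (15,17/11) (15,37/2) (11,19) (6,17)]
3. After y ≥ 13: [(6,13) (15,13) (15,37/2) (11,19) (6,17)]
4. After y ≤ 20: [(6,13) (15,13) (15,37/2) (11,19) (6,17)]
5. Canonical ring: [(6,13) (15,13) (15,37/2) (11,19) (6,17)]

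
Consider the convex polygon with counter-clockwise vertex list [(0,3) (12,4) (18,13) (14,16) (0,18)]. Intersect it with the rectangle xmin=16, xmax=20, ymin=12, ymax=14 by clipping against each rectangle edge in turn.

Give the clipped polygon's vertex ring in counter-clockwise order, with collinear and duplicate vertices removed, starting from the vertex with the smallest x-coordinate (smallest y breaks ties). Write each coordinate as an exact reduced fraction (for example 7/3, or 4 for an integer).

1. After x ≥ 16: [(16,10) (18,13) (16,29/2)]
2. After x ≤ 20: [(16,10) (18,13) (16,29/2)]
3. After y ≥ 12: [(16,12) (52/3,12) (18,13) (16,29/2)]
4. After y ≤ 14: [(16,14) (16,12) (52/3,12) (18,13) (50/3,14)]
5. Canonical ring: [(16,12) (52/3,12) (18,13) (50/3,14) (16,14)]

Clipped polygon: [(16,12) (52/3,12) (18,13) (50/3,14) (16,14)]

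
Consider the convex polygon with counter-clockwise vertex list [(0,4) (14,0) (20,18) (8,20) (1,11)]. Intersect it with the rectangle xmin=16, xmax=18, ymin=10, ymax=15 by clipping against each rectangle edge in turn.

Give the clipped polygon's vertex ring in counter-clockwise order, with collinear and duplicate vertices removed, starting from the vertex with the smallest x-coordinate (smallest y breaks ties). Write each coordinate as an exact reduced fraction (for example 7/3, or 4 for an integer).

Clipped polygon: [(16,10) (52/3,10) (18,12) (18,15) (16,15)]

1. After x ≥ 16: [(16,6) (20,18) (16,56/3)]
2. After x ≤ 18: [(16,6) (18,12) (18,55/3) (16,56/3)]
3. After y ≥ 10: [(16,10) (52/3,10) (18,12) (18,55/3) (16,56/3)]
4. After y ≤ 15: [(16,15) (16,10) (52/3,10) (18,12) (18,15)]
5. Canonical ring: [(16,10) (52/3,10) (18,12) (18,15) (16,15)]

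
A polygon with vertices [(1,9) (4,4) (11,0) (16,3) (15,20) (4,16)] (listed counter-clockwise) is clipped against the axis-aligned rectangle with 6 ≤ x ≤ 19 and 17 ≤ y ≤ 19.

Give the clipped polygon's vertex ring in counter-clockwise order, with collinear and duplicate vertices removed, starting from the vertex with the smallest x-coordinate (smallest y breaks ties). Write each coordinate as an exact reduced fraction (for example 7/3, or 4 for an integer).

Clipped polygon: [(27/4,17) (258/17,17) (256/17,19) (49/4,19)]

1. After x ≥ 6: [(6,20/7) (11,0) (16,3) (15,20) (6,184/11)]
2. After x ≤ 19: [(6,20/7) (11,0) (16,3) (15,20) (6,184/11)]
3. After y ≥ 17: [(258/17,17) (15,20) (27/4,17)]
4. After y ≤ 19: [(258/17,17) (256/17,19) (49/4,19) (27/4,17)]
5. Canonical ring: [(27/4,17) (258/17,17) (256/17,19) (49/4,19)]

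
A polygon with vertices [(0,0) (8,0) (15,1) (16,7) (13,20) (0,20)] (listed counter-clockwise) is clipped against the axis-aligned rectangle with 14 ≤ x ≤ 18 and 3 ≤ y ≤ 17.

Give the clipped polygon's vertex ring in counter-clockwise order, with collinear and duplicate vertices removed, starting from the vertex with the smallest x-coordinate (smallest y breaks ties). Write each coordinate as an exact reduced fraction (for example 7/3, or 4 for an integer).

1. After x ≥ 14: [(14,6/7) (15,1) (16,7) (14,47/3)]
2. After x ≤ 18: [(14,6/7) (15,1) (16,7) (14,47/3)]
3. After y ≥ 3: [(14,3) (46/3,3) (16,7) (14,47/3)]
4. After y ≤ 17: [(14,3) (46/3,3) (16,7) (14,47/3)]
5. Canonical ring: [(14,3) (46/3,3) (16,7) (14,47/3)]

Clipped polygon: [(14,3) (46/3,3) (16,7) (14,47/3)]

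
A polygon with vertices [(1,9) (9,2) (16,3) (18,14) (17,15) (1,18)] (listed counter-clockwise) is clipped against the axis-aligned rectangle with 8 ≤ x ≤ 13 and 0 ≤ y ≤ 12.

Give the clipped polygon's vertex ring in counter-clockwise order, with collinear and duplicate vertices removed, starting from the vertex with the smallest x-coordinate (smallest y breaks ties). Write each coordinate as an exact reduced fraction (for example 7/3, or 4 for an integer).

Clipped polygon: [(8,23/8) (9,2) (13,18/7) (13,12) (8,12)]

1. After x ≥ 8: [(8,23/8) (9,2) (16,3) (18,14) (17,15) (8,267/16)]
2. After x ≤ 13: [(8,23/8) (9,2) (13,18/7) (13,63/4) (8,267/16)]
3. After y ≥ 0: [(8,23/8) (9,2) (13,18/7) (13,63/4) (8,267/16)]
4. After y ≤ 12: [(8,12) (8,23/8) (9,2) (13,18/7) (13,12)]
5. Canonical ring: [(8,23/8) (9,2) (13,18/7) (13,12) (8,12)]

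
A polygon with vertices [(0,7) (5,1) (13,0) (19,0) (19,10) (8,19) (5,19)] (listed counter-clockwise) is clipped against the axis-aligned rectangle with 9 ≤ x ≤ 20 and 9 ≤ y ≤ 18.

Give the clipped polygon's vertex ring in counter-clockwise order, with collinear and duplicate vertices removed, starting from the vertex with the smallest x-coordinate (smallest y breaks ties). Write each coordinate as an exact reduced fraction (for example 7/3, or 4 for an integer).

Clipped polygon: [(9,9) (19,9) (19,10) (83/9,18) (9,18)]

1. After x ≥ 9: [(9,1/2) (13,0) (19,0) (19,10) (9,200/11)]
2. After x ≤ 20: [(9,1/2) (13,0) (19,0) (19,10) (9,200/11)]
3. After y ≥ 9: [(9,9) (19,9) (19,10) (9,200/11)]
4. After y ≤ 18: [(9,18) (9,9) (19,9) (19,10) (83/9,18)]
5. Canonical ring: [(9,9) (19,9) (19,10) (83/9,18) (9,18)]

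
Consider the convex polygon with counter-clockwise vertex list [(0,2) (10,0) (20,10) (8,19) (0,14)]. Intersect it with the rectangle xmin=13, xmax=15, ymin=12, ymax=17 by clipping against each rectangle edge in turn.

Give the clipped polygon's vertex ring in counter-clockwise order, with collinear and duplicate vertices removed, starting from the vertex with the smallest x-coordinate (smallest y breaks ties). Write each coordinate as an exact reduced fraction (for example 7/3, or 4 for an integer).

1. After x ≥ 13: [(13,3) (20,10) (13,61/4)]
2. After x ≤ 15: [(13,3) (15,5) (15,55/4) (13,61/4)]
3. After y ≥ 12: [(13,12) (15,12) (15,55/4) (13,61/4)]
4. After y ≤ 17: [(13,12) (15,12) (15,55/4) (13,61/4)]
5. Canonical ring: [(13,12) (15,12) (15,55/4) (13,61/4)]

Clipped polygon: [(13,12) (15,12) (15,55/4) (13,61/4)]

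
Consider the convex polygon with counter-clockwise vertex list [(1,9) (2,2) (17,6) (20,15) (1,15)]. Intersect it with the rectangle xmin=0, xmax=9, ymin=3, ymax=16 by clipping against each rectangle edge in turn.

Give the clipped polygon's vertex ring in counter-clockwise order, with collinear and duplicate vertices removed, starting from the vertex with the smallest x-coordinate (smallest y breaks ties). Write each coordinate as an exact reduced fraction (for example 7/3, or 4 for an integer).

Clipped polygon: [(1,9) (13/7,3) (23/4,3) (9,58/15) (9,15) (1,15)]

1. After x ≥ 0: [(1,9) (2,2) (17,6) (20,15) (1,15)]
2. After x ≤ 9: [(1,9) (2,2) (9,58/15) (9,15) (1,15)]
3. After y ≥ 3: [(1,9) (13/7,3) (23/4,3) (9,58/15) (9,15) (1,15)]
4. After y ≤ 16: [(1,9) (13/7,3) (23/4,3) (9,58/15) (9,15) (1,15)]
5. Canonical ring: [(1,9) (13/7,3) (23/4,3) (9,58/15) (9,15) (1,15)]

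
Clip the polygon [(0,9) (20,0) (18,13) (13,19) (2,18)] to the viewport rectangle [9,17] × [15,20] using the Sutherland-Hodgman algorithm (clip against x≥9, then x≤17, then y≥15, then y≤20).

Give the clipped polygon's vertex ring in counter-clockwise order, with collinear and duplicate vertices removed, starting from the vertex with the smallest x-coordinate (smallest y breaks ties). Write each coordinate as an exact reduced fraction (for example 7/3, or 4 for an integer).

Clipped polygon: [(9,15) (49/3,15) (13,19) (9,205/11)]

1. After x ≥ 9: [(9,99/20) (20,0) (18,13) (13,19) (9,205/11)]
2. After x ≤ 17: [(9,99/20) (17,27/20) (17,71/5) (13,19) (9,205/11)]
3. After y ≥ 15: [(9,15) (49/3,15) (13,19) (9,205/11)]
4. After y ≤ 20: [(9,15) (49/3,15) (13,19) (9,205/11)]
5. Canonical ring: [(9,15) (49/3,15) (13,19) (9,205/11)]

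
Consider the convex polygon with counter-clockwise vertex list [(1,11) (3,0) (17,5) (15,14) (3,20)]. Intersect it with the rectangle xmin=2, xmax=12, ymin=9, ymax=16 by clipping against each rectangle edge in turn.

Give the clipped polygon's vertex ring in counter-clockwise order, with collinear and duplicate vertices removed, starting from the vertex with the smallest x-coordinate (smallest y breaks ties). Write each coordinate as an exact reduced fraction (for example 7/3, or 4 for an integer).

1. After x ≥ 2: [(2,31/2) (2,11/2) (3,0) (17,5) (15,14) (3,20)]
2. After x ≤ 12: [(2,31/2) (2,11/2) (3,0) (12,45/14) (12,31/2) (3,20)]
3. After y ≥ 9: [(2,31/2) (2,9) (12,9) (12,31/2) (3,20)]
4. After y ≤ 16: [(19/9,16) (2,31/2) (2,9) (12,9) (12,31/2) (11,16)]
5. Canonical ring: [(2,9) (12,9) (12,31/2) (11,16) (19/9,16) (2,31/2)]

Clipped polygon: [(2,9) (12,9) (12,31/2) (11,16) (19/9,16) (2,31/2)]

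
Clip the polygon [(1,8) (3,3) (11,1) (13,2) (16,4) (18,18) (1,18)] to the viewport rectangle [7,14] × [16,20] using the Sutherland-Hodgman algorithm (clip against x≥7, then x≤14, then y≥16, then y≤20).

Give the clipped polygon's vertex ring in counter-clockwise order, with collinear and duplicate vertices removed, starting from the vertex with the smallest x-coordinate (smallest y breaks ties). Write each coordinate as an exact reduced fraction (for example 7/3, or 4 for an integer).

1. After x ≥ 7: [(7,2) (11,1) (13,2) (16,4) (18,18) (7,18)]
2. After x ≤ 14: [(7,2) (11,1) (13,2) (14,8/3) (14,18) (7,18)]
3. After y ≥ 16: [(7,16) (14,16) (14,18) (7,18)]
4. After y ≤ 20: [(7,16) (14,16) (14,18) (7,18)]
5. Canonical ring: [(7,16) (14,16) (14,18) (7,18)]

Clipped polygon: [(7,16) (14,16) (14,18) (7,18)]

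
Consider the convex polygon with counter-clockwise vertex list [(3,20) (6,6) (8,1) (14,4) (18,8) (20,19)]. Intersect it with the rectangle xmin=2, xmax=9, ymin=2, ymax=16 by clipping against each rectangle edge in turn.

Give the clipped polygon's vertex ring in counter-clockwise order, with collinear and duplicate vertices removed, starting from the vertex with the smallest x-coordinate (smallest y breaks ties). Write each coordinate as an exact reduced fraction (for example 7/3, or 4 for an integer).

Clipped polygon: [(27/7,16) (6,6) (38/5,2) (9,2) (9,16)]

1. After x ≥ 2: [(3,20) (6,6) (8,1) (14,4) (18,8) (20,19)]
2. After x ≤ 9: [(9,334/17) (3,20) (6,6) (8,1) (9,3/2)]
3. After y ≥ 2: [(9,2) (9,334/17) (3,20) (6,6) (38/5,2)]
4. After y ≤ 16: [(9,2) (9,16) (27/7,16) (6,6) (38/5,2)]
5. Canonical ring: [(27/7,16) (6,6) (38/5,2) (9,2) (9,16)]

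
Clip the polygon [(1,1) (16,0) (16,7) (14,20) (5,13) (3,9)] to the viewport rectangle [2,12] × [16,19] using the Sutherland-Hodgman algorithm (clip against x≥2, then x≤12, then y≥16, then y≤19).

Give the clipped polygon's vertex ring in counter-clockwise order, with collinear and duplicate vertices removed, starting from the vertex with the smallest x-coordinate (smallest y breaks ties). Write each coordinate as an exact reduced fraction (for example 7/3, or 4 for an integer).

Clipped polygon: [(62/7,16) (12,16) (12,166/9)]

1. After x ≥ 2: [(2,5) (2,14/15) (16,0) (16,7) (14,20) (5,13) (3,9)]
2. After x ≤ 12: [(2,5) (2,14/15) (12,4/15) (12,166/9) (5,13) (3,9)]
3. After y ≥ 16: [(12,16) (12,166/9) (62/7,16)]
4. After y ≤ 19: [(12,16) (12,166/9) (62/7,16)]
5. Canonical ring: [(62/7,16) (12,16) (12,166/9)]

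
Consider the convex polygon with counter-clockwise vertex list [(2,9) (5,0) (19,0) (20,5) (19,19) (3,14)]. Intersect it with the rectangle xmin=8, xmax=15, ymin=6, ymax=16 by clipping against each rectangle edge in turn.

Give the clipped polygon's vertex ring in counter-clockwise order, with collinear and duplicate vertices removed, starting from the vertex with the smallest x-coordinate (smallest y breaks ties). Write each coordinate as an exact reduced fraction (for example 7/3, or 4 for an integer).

Clipped polygon: [(8,6) (15,6) (15,16) (47/5,16) (8,249/16)]

1. After x ≥ 8: [(8,0) (19,0) (20,5) (19,19) (8,249/16)]
2. After x ≤ 15: [(8,0) (15,0) (15,71/4) (8,249/16)]
3. After y ≥ 6: [(8,6) (15,6) (15,71/4) (8,249/16)]
4. After y ≤ 16: [(8,6) (15,6) (15,16) (47/5,16) (8,249/16)]
5. Canonical ring: [(8,6) (15,6) (15,16) (47/5,16) (8,249/16)]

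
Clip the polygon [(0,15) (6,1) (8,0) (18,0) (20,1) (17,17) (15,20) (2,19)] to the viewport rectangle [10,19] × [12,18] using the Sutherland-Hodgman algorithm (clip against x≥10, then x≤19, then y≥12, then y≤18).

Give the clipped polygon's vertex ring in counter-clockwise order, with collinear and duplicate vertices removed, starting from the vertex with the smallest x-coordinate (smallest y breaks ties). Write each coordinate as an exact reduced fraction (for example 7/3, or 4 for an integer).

Clipped polygon: [(10,12) (287/16,12) (17,17) (49/3,18) (10,18)]

1. After x ≥ 10: [(10,0) (18,0) (20,1) (17,17) (15,20) (10,255/13)]
2. After x ≤ 19: [(10,0) (18,0) (19,1/2) (19,19/3) (17,17) (15,20) (10,255/13)]
3. After y ≥ 12: [(10,12) (287/16,12) (17,17) (15,20) (10,255/13)]
4. After y ≤ 18: [(10,18) (10,12) (287/16,12) (17,17) (49/3,18)]
5. Canonical ring: [(10,12) (287/16,12) (17,17) (49/3,18) (10,18)]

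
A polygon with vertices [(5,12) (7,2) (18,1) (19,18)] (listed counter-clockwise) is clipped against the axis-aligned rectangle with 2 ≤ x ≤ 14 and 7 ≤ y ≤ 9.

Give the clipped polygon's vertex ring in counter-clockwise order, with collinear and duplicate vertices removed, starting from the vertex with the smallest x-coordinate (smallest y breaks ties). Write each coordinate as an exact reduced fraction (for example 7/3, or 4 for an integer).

Clipped polygon: [(28/5,9) (6,7) (14,7) (14,9)]

1. After x ≥ 2: [(5,12) (7,2) (18,1) (19,18)]
2. After x ≤ 14: [(14,111/7) (5,12) (7,2) (14,15/11)]
3. After y ≥ 7: [(14,7) (14,111/7) (5,12) (6,7)]
4. After y ≤ 9: [(14,7) (14,9) (28/5,9) (6,7)]
5. Canonical ring: [(28/5,9) (6,7) (14,7) (14,9)]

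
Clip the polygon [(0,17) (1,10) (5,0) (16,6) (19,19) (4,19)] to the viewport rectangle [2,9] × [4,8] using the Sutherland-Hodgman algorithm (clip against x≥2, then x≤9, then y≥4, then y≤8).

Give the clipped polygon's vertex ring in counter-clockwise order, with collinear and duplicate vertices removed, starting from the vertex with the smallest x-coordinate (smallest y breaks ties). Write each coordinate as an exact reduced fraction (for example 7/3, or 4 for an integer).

Clipped polygon: [(2,15/2) (17/5,4) (9,4) (9,8) (2,8)]

1. After x ≥ 2: [(2,18) (2,15/2) (5,0) (16,6) (19,19) (4,19)]
2. After x ≤ 9: [(2,18) (2,15/2) (5,0) (9,24/11) (9,19) (4,19)]
3. After y ≥ 4: [(2,18) (2,15/2) (17/5,4) (9,4) (9,19) (4,19)]
4. After y ≤ 8: [(2,8) (2,15/2) (17/5,4) (9,4) (9,8)]
5. Canonical ring: [(2,15/2) (17/5,4) (9,4) (9,8) (2,8)]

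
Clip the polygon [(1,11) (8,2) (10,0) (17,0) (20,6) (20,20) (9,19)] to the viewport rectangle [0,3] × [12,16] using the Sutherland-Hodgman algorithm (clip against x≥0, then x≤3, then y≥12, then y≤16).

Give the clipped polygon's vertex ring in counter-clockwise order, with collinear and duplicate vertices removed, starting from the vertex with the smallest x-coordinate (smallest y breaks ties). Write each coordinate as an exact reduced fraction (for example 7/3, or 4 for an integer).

1. After x ≥ 0: [(1,11) (8,2) (10,0) (17,0) (20,6) (20,20) (9,19)]
2. After x ≤ 3: [(3,13) (1,11) (3,59/7)]
3. After y ≥ 12: [(3,12) (3,13) (2,12)]
4. After y ≤ 16: [(3,12) (3,13) (2,12)]
5. Canonical ring: [(2,12) (3,12) (3,13)]

Clipped polygon: [(2,12) (3,12) (3,13)]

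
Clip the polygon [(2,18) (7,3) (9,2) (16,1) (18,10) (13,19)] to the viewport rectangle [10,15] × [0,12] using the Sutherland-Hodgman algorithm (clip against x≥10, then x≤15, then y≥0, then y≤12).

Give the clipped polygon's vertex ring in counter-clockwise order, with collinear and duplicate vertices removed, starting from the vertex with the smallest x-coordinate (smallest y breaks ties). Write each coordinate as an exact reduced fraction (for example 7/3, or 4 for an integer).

1. After x ≥ 10: [(10,206/11) (10,13/7) (16,1) (18,10) (13,19)]
2. After x ≤ 15: [(10,206/11) (10,13/7) (15,8/7) (15,77/5) (13,19)]
3. After y ≥ 0: [(10,206/11) (10,13/7) (15,8/7) (15,77/5) (13,19)]
4. After y ≤ 12: [(10,12) (10,13/7) (15,8/7) (15,12)]
5. Canonical ring: [(10,13/7) (15,8/7) (15,12) (10,12)]

Clipped polygon: [(10,13/7) (15,8/7) (15,12) (10,12)]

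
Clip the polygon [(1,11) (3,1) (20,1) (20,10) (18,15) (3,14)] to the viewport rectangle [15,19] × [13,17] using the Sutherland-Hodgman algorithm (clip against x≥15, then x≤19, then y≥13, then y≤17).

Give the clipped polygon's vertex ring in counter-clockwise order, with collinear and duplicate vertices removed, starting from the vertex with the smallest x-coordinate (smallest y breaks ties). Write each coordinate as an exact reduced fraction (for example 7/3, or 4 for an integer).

1. After x ≥ 15: [(15,1) (20,1) (20,10) (18,15) (15,74/5)]
2. After x ≤ 19: [(15,1) (19,1) (19,25/2) (18,15) (15,74/5)]
3. After y ≥ 13: [(15,13) (94/5,13) (18,15) (15,74/5)]
4. After y ≤ 17: [(15,13) (94/5,13) (18,15) (15,74/5)]
5. Canonical ring: [(15,13) (94/5,13) (18,15) (15,74/5)]

Clipped polygon: [(15,13) (94/5,13) (18,15) (15,74/5)]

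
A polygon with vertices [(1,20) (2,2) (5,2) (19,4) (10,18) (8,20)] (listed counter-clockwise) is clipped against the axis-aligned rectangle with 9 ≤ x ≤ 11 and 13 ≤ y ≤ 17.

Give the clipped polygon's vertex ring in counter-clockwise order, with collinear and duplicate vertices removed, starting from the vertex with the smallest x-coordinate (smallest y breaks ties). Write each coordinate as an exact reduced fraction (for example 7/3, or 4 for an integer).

1. After x ≥ 9: [(9,18/7) (19,4) (10,18) (9,19)]
2. After x ≤ 11: [(9,18/7) (11,20/7) (11,148/9) (10,18) (9,19)]
3. After y ≥ 13: [(9,13) (11,13) (11,148/9) (10,18) (9,19)]
4. After y ≤ 17: [(9,17) (9,13) (11,13) (11,148/9) (149/14,17)]
5. Canonical ring: [(9,13) (11,13) (11,148/9) (149/14,17) (9,17)]

Clipped polygon: [(9,13) (11,13) (11,148/9) (149/14,17) (9,17)]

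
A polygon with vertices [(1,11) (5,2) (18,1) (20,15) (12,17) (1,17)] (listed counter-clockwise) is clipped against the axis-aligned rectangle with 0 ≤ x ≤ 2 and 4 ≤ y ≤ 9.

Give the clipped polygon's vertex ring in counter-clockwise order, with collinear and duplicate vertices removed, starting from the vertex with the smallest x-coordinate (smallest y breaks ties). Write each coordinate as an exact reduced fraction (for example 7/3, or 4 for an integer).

1. After x ≥ 0: [(1,11) (5,2) (18,1) (20,15) (12,17) (1,17)]
2. After x ≤ 2: [(1,11) (2,35/4) (2,17) (1,17)]
3. After y ≥ 4: [(1,11) (2,35/4) (2,17) (1,17)]
4. After y ≤ 9: [(17/9,9) (2,35/4) (2,9)]
5. Canonical ring: [(17/9,9) (2,35/4) (2,9)]

Clipped polygon: [(17/9,9) (2,35/4) (2,9)]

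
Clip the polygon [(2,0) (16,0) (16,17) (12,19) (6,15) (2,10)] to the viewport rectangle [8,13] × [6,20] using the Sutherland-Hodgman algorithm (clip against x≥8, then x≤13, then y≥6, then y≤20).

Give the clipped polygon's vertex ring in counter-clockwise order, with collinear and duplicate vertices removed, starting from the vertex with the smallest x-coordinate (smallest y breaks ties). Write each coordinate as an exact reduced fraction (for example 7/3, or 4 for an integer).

1. After x ≥ 8: [(8,0) (16,0) (16,17) (12,19) (8,49/3)]
2. After x ≤ 13: [(8,0) (13,0) (13,37/2) (12,19) (8,49/3)]
3. After y ≥ 6: [(8,6) (13,6) (13,37/2) (12,19) (8,49/3)]
4. After y ≤ 20: [(8,6) (13,6) (13,37/2) (12,19) (8,49/3)]
5. Canonical ring: [(8,6) (13,6) (13,37/2) (12,19) (8,49/3)]

Clipped polygon: [(8,6) (13,6) (13,37/2) (12,19) (8,49/3)]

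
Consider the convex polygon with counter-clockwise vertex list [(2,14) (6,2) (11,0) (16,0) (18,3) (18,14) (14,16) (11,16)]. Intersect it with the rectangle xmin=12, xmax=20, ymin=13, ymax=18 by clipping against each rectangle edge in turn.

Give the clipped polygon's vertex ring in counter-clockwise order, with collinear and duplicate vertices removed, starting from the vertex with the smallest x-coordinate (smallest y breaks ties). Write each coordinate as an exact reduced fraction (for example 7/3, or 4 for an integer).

1. After x ≥ 12: [(12,0) (16,0) (18,3) (18,14) (14,16) (12,16)]
2. After x ≤ 20: [(12,0) (16,0) (18,3) (18,14) (14,16) (12,16)]
3. After y ≥ 13: [(12,13) (18,13) (18,14) (14,16) (12,16)]
4. After y ≤ 18: [(12,13) (18,13) (18,14) (14,16) (12,16)]
5. Canonical ring: [(12,13) (18,13) (18,14) (14,16) (12,16)]

Clipped polygon: [(12,13) (18,13) (18,14) (14,16) (12,16)]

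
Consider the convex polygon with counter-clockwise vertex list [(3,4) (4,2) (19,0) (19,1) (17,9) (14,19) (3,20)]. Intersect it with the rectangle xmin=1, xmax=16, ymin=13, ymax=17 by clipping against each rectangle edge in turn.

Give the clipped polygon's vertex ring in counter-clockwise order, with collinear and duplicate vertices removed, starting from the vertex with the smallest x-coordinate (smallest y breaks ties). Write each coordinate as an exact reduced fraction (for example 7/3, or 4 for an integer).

1. After x ≥ 1: [(3,4) (4,2) (19,0) (19,1) (17,9) (14,19) (3,20)]
2. After x ≤ 16: [(3,4) (4,2) (16,2/5) (16,37/3) (14,19) (3,20)]
3. After y ≥ 13: [(3,13) (79/5,13) (14,19) (3,20)]
4. After y ≤ 17: [(3,17) (3,13) (79/5,13) (73/5,17)]
5. Canonical ring: [(3,13) (79/5,13) (73/5,17) (3,17)]

Clipped polygon: [(3,13) (79/5,13) (73/5,17) (3,17)]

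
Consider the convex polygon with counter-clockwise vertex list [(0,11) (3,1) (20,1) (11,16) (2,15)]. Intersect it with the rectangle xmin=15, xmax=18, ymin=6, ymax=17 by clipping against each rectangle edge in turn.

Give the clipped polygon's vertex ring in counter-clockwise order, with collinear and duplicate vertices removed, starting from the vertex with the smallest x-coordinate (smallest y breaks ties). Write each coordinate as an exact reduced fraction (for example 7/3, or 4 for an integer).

1. After x ≥ 15: [(15,1) (20,1) (15,28/3)]
2. After x ≤ 18: [(15,1) (18,1) (18,13/3) (15,28/3)]
3. After y ≥ 6: [(15,6) (17,6) (15,28/3)]
4. After y ≤ 17: [(15,6) (17,6) (15,28/3)]
5. Canonical ring: [(15,6) (17,6) (15,28/3)]

Clipped polygon: [(15,6) (17,6) (15,28/3)]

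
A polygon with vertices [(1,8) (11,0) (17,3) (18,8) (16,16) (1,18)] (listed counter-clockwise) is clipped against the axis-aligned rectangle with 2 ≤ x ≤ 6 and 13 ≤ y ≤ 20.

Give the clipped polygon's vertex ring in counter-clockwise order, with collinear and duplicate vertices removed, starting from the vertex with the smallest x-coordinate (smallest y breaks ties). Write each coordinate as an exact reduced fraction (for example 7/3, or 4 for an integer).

1. After x ≥ 2: [(2,36/5) (11,0) (17,3) (18,8) (16,16) (2,268/15)]
2. After x ≤ 6: [(2,36/5) (6,4) (6,52/3) (2,268/15)]
3. After y ≥ 13: [(2,13) (6,13) (6,52/3) (2,268/15)]
4. After y ≤ 20: [(2,13) (6,13) (6,52/3) (2,268/15)]
5. Canonical ring: [(2,13) (6,13) (6,52/3) (2,268/15)]

Clipped polygon: [(2,13) (6,13) (6,52/3) (2,268/15)]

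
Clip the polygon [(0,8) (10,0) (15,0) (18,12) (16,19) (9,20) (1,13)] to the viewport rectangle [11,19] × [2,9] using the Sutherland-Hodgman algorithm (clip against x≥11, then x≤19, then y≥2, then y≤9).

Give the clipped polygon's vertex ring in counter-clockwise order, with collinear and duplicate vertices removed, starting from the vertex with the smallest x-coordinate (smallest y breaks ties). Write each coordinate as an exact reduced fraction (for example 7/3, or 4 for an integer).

1. After x ≥ 11: [(11,0) (15,0) (18,12) (16,19) (11,138/7)]
2. After x ≤ 19: [(11,0) (15,0) (18,12) (16,19) (11,138/7)]
3. After y ≥ 2: [(11,2) (31/2,2) (18,12) (16,19) (11,138/7)]
4. After y ≤ 9: [(11,9) (11,2) (31/2,2) (69/4,9)]
5. Canonical ring: [(11,2) (31/2,2) (69/4,9) (11,9)]

Clipped polygon: [(11,2) (31/2,2) (69/4,9) (11,9)]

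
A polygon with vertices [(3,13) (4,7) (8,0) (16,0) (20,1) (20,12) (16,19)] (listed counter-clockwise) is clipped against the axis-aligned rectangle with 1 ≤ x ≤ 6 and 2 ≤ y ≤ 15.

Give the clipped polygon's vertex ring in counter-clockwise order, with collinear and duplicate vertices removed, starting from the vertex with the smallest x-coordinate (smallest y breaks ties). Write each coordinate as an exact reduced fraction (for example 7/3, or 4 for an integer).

Clipped polygon: [(3,13) (4,7) (6,7/2) (6,187/13)]

1. After x ≥ 1: [(3,13) (4,7) (8,0) (16,0) (20,1) (20,12) (16,19)]
2. After x ≤ 6: [(6,187/13) (3,13) (4,7) (6,7/2)]
3. After y ≥ 2: [(6,187/13) (3,13) (4,7) (6,7/2)]
4. After y ≤ 15: [(6,187/13) (3,13) (4,7) (6,7/2)]
5. Canonical ring: [(3,13) (4,7) (6,7/2) (6,187/13)]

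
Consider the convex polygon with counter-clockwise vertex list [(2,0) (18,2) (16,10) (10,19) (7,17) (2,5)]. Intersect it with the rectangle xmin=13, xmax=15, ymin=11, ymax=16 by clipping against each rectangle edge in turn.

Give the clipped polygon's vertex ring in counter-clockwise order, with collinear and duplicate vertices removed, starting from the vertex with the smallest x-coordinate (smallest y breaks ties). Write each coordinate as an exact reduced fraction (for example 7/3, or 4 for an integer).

Clipped polygon: [(13,11) (15,11) (15,23/2) (13,29/2)]

1. After x ≥ 13: [(13,11/8) (18,2) (16,10) (13,29/2)]
2. After x ≤ 15: [(13,11/8) (15,13/8) (15,23/2) (13,29/2)]
3. After y ≥ 11: [(13,11) (15,11) (15,23/2) (13,29/2)]
4. After y ≤ 16: [(13,11) (15,11) (15,23/2) (13,29/2)]
5. Canonical ring: [(13,11) (15,11) (15,23/2) (13,29/2)]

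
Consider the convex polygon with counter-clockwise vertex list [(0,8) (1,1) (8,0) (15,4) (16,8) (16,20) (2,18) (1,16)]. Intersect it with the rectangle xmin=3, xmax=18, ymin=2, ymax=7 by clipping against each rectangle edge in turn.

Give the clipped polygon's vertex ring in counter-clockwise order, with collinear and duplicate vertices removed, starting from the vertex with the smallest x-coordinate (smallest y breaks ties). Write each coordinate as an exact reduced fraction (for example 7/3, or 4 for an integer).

Clipped polygon: [(3,2) (23/2,2) (15,4) (63/4,7) (3,7)]

1. After x ≥ 3: [(3,5/7) (8,0) (15,4) (16,8) (16,20) (3,127/7)]
2. After x ≤ 18: [(3,5/7) (8,0) (15,4) (16,8) (16,20) (3,127/7)]
3. After y ≥ 2: [(3,2) (23/2,2) (15,4) (16,8) (16,20) (3,127/7)]
4. After y ≤ 7: [(3,7) (3,2) (23/2,2) (15,4) (63/4,7)]
5. Canonical ring: [(3,2) (23/2,2) (15,4) (63/4,7) (3,7)]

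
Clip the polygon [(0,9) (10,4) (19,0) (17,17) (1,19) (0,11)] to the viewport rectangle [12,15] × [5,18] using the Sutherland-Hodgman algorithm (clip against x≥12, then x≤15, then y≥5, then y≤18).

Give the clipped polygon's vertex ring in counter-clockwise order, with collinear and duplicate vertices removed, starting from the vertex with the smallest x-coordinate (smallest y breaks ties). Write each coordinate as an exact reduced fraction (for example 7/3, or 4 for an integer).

Clipped polygon: [(12,5) (15,5) (15,69/4) (12,141/8)]

1. After x ≥ 12: [(12,28/9) (19,0) (17,17) (12,141/8)]
2. After x ≤ 15: [(12,28/9) (15,16/9) (15,69/4) (12,141/8)]
3. After y ≥ 5: [(12,5) (15,5) (15,69/4) (12,141/8)]
4. After y ≤ 18: [(12,5) (15,5) (15,69/4) (12,141/8)]
5. Canonical ring: [(12,5) (15,5) (15,69/4) (12,141/8)]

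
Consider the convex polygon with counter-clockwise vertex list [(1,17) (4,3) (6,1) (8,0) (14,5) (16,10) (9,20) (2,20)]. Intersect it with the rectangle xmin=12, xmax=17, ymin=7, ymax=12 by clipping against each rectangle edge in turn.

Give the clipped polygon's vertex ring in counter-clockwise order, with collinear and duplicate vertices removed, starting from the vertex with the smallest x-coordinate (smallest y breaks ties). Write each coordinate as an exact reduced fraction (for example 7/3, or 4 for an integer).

1. After x ≥ 12: [(12,10/3) (14,5) (16,10) (12,110/7)]
2. After x ≤ 17: [(12,10/3) (14,5) (16,10) (12,110/7)]
3. After y ≥ 7: [(12,7) (74/5,7) (16,10) (12,110/7)]
4. After y ≤ 12: [(12,12) (12,7) (74/5,7) (16,10) (73/5,12)]
5. Canonical ring: [(12,7) (74/5,7) (16,10) (73/5,12) (12,12)]

Clipped polygon: [(12,7) (74/5,7) (16,10) (73/5,12) (12,12)]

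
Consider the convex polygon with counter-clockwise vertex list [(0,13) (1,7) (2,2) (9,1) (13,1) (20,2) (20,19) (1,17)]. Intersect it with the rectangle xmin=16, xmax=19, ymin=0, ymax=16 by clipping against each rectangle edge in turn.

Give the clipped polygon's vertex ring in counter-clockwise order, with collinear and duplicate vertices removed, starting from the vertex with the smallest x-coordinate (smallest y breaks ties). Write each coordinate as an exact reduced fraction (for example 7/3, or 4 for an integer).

1. After x ≥ 16: [(16,10/7) (20,2) (20,19) (16,353/19)]
2. After x ≤ 19: [(16,10/7) (19,13/7) (19,359/19) (16,353/19)]
3. After y ≥ 0: [(16,10/7) (19,13/7) (19,359/19) (16,353/19)]
4. After y ≤ 16: [(16,16) (16,10/7) (19,13/7) (19,16)]
5. Canonical ring: [(16,10/7) (19,13/7) (19,16) (16,16)]

Clipped polygon: [(16,10/7) (19,13/7) (19,16) (16,16)]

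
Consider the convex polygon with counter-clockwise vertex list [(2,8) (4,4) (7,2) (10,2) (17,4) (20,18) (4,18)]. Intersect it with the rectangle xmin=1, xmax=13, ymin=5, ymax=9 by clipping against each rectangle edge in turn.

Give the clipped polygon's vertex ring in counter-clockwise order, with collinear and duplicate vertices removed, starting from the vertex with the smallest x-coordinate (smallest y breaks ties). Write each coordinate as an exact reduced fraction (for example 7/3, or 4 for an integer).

Clipped polygon: [(2,8) (7/2,5) (13,5) (13,9) (11/5,9)]

1. After x ≥ 1: [(2,8) (4,4) (7,2) (10,2) (17,4) (20,18) (4,18)]
2. After x ≤ 13: [(2,8) (4,4) (7,2) (10,2) (13,20/7) (13,18) (4,18)]
3. After y ≥ 5: [(2,8) (7/2,5) (13,5) (13,18) (4,18)]
4. After y ≤ 9: [(11/5,9) (2,8) (7/2,5) (13,5) (13,9)]
5. Canonical ring: [(2,8) (7/2,5) (13,5) (13,9) (11/5,9)]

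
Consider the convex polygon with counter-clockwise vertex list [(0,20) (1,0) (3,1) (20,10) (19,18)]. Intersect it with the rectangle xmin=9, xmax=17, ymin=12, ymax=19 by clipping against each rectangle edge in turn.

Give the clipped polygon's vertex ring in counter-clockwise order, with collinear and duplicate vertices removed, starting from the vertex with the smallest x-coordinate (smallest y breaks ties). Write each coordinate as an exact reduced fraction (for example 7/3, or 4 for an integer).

Clipped polygon: [(9,12) (17,12) (17,346/19) (19/2,19) (9,19)]

1. After x ≥ 9: [(9,362/19) (9,71/17) (20,10) (19,18)]
2. After x ≤ 17: [(17,346/19) (9,362/19) (9,71/17) (17,143/17)]
3. After y ≥ 12: [(17,12) (17,346/19) (9,362/19) (9,12)]
4. After y ≤ 19: [(17,12) (17,346/19) (19/2,19) (9,19) (9,12)]
5. Canonical ring: [(9,12) (17,12) (17,346/19) (19/2,19) (9,19)]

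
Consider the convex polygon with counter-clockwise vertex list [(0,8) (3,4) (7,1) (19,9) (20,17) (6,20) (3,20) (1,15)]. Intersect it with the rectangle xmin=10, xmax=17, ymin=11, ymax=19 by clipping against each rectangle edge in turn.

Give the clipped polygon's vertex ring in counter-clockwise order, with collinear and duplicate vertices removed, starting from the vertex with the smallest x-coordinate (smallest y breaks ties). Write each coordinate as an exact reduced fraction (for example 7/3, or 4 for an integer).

1. After x ≥ 10: [(10,3) (19,9) (20,17) (10,134/7)]
2. After x ≤ 17: [(10,3) (17,23/3) (17,247/14) (10,134/7)]
3. After y ≥ 11: [(10,11) (17,11) (17,247/14) (10,134/7)]
4. After y ≤ 19: [(10,19) (10,11) (17,11) (17,247/14) (32/3,19)]
5. Canonical ring: [(10,11) (17,11) (17,247/14) (32/3,19) (10,19)]

Clipped polygon: [(10,11) (17,11) (17,247/14) (32/3,19) (10,19)]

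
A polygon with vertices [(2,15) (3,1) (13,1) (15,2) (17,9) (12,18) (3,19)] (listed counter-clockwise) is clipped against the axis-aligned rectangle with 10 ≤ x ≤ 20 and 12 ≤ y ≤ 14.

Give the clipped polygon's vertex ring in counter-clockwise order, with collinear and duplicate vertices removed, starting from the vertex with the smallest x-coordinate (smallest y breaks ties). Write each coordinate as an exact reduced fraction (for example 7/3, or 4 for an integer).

1. After x ≥ 10: [(10,1) (13,1) (15,2) (17,9) (12,18) (10,164/9)]
2. After x ≤ 20: [(10,1) (13,1) (15,2) (17,9) (12,18) (10,164/9)]
3. After y ≥ 12: [(10,12) (46/3,12) (12,18) (10,164/9)]
4. After y ≤ 14: [(10,14) (10,12) (46/3,12) (128/9,14)]
5. Canonical ring: [(10,12) (46/3,12) (128/9,14) (10,14)]

Clipped polygon: [(10,12) (46/3,12) (128/9,14) (10,14)]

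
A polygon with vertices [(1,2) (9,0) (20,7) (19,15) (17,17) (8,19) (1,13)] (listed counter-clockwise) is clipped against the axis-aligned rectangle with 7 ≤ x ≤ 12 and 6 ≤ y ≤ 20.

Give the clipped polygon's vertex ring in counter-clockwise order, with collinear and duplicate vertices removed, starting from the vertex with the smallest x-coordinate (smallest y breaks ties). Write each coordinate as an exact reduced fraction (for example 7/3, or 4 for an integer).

Clipped polygon: [(7,6) (12,6) (12,163/9) (8,19) (7,127/7)]

1. After x ≥ 7: [(7,1/2) (9,0) (20,7) (19,15) (17,17) (8,19) (7,127/7)]
2. After x ≤ 12: [(7,1/2) (9,0) (12,21/11) (12,163/9) (8,19) (7,127/7)]
3. After y ≥ 6: [(7,6) (12,6) (12,163/9) (8,19) (7,127/7)]
4. After y ≤ 20: [(7,6) (12,6) (12,163/9) (8,19) (7,127/7)]
5. Canonical ring: [(7,6) (12,6) (12,163/9) (8,19) (7,127/7)]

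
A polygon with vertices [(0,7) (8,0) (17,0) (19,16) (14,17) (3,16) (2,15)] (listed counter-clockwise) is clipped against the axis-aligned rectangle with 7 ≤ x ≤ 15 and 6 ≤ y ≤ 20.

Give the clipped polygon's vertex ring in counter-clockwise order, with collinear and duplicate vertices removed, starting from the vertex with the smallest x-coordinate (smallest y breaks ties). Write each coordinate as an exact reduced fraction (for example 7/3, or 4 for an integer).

Clipped polygon: [(7,6) (15,6) (15,84/5) (14,17) (7,180/11)]

1. After x ≥ 7: [(7,7/8) (8,0) (17,0) (19,16) (14,17) (7,180/11)]
2. After x ≤ 15: [(7,7/8) (8,0) (15,0) (15,84/5) (14,17) (7,180/11)]
3. After y ≥ 6: [(7,6) (15,6) (15,84/5) (14,17) (7,180/11)]
4. After y ≤ 20: [(7,6) (15,6) (15,84/5) (14,17) (7,180/11)]
5. Canonical ring: [(7,6) (15,6) (15,84/5) (14,17) (7,180/11)]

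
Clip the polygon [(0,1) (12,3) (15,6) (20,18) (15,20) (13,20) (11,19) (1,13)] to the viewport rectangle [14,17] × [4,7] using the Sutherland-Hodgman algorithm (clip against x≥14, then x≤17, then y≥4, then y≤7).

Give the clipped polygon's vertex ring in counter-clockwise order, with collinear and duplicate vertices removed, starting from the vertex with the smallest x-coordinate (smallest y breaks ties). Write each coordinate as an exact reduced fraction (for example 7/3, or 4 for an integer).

1. After x ≥ 14: [(14,5) (15,6) (20,18) (15,20) (14,20)]
2. After x ≤ 17: [(14,5) (15,6) (17,54/5) (17,96/5) (15,20) (14,20)]
3. After y ≥ 4: [(14,5) (15,6) (17,54/5) (17,96/5) (15,20) (14,20)]
4. After y ≤ 7: [(14,7) (14,5) (15,6) (185/12,7)]
5. Canonical ring: [(14,5) (15,6) (185/12,7) (14,7)]

Clipped polygon: [(14,5) (15,6) (185/12,7) (14,7)]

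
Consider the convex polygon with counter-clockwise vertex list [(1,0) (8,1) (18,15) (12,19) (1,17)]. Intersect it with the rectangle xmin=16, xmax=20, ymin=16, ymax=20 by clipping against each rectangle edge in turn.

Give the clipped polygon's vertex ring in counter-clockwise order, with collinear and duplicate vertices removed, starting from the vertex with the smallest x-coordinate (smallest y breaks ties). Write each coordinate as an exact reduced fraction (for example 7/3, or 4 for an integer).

Clipped polygon: [(16,16) (33/2,16) (16,49/3)]

1. After x ≥ 16: [(16,61/5) (18,15) (16,49/3)]
2. After x ≤ 20: [(16,61/5) (18,15) (16,49/3)]
3. After y ≥ 16: [(16,16) (33/2,16) (16,49/3)]
4. After y ≤ 20: [(16,16) (33/2,16) (16,49/3)]
5. Canonical ring: [(16,16) (33/2,16) (16,49/3)]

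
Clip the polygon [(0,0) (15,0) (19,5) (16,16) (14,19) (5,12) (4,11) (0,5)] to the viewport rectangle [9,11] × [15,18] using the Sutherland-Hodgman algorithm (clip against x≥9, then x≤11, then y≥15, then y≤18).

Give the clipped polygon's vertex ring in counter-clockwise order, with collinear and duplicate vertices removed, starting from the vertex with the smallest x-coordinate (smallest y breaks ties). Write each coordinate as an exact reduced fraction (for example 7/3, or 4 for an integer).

1. After x ≥ 9: [(9,0) (15,0) (19,5) (16,16) (14,19) (9,136/9)]
2. After x ≤ 11: [(9,0) (11,0) (11,50/3) (9,136/9)]
3. After y ≥ 15: [(9,15) (11,15) (11,50/3) (9,136/9)]
4. After y ≤ 18: [(9,15) (11,15) (11,50/3) (9,136/9)]
5. Canonical ring: [(9,15) (11,15) (11,50/3) (9,136/9)]

Clipped polygon: [(9,15) (11,15) (11,50/3) (9,136/9)]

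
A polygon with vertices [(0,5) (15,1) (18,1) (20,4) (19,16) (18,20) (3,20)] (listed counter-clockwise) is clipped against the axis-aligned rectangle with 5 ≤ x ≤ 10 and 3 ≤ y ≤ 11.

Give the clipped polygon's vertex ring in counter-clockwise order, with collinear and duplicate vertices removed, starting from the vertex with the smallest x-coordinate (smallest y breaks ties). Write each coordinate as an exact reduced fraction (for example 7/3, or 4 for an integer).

Clipped polygon: [(5,11/3) (15/2,3) (10,3) (10,11) (5,11)]

1. After x ≥ 5: [(5,11/3) (15,1) (18,1) (20,4) (19,16) (18,20) (5,20)]
2. After x ≤ 10: [(5,11/3) (10,7/3) (10,20) (5,20)]
3. After y ≥ 3: [(5,11/3) (15/2,3) (10,3) (10,20) (5,20)]
4. After y ≤ 11: [(5,11) (5,11/3) (15/2,3) (10,3) (10,11)]
5. Canonical ring: [(5,11/3) (15/2,3) (10,3) (10,11) (5,11)]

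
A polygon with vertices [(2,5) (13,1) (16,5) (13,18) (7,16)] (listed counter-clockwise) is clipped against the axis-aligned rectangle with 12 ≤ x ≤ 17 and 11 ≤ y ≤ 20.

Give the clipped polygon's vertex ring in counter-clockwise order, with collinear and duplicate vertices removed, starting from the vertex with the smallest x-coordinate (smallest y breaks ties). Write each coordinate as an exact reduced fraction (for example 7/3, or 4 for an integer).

Clipped polygon: [(12,11) (190/13,11) (13,18) (12,53/3)]

1. After x ≥ 12: [(12,15/11) (13,1) (16,5) (13,18) (12,53/3)]
2. After x ≤ 17: [(12,15/11) (13,1) (16,5) (13,18) (12,53/3)]
3. After y ≥ 11: [(12,11) (190/13,11) (13,18) (12,53/3)]
4. After y ≤ 20: [(12,11) (190/13,11) (13,18) (12,53/3)]
5. Canonical ring: [(12,11) (190/13,11) (13,18) (12,53/3)]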